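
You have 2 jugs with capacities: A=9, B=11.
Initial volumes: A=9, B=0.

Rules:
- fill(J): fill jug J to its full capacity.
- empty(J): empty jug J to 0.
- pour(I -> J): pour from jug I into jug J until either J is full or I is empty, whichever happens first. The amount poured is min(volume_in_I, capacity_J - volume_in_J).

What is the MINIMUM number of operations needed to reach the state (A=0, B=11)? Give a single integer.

BFS from (A=9, B=0). One shortest path:
  1. empty(A) -> (A=0 B=0)
  2. fill(B) -> (A=0 B=11)
Reached target in 2 moves.

Answer: 2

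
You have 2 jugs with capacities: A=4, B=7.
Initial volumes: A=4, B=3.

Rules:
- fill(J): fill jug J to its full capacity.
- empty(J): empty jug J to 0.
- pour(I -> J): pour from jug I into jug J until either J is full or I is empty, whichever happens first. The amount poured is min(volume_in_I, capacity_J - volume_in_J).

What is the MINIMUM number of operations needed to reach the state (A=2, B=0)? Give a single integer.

Answer: 8

Derivation:
BFS from (A=4, B=3). One shortest path:
  1. empty(A) -> (A=0 B=3)
  2. pour(B -> A) -> (A=3 B=0)
  3. fill(B) -> (A=3 B=7)
  4. pour(B -> A) -> (A=4 B=6)
  5. empty(A) -> (A=0 B=6)
  6. pour(B -> A) -> (A=4 B=2)
  7. empty(A) -> (A=0 B=2)
  8. pour(B -> A) -> (A=2 B=0)
Reached target in 8 moves.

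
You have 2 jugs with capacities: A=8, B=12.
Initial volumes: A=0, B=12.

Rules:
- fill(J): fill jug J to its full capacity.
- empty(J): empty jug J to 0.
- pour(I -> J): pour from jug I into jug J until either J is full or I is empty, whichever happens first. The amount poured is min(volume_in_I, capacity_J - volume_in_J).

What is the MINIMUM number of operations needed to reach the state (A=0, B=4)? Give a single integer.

BFS from (A=0, B=12). One shortest path:
  1. pour(B -> A) -> (A=8 B=4)
  2. empty(A) -> (A=0 B=4)
Reached target in 2 moves.

Answer: 2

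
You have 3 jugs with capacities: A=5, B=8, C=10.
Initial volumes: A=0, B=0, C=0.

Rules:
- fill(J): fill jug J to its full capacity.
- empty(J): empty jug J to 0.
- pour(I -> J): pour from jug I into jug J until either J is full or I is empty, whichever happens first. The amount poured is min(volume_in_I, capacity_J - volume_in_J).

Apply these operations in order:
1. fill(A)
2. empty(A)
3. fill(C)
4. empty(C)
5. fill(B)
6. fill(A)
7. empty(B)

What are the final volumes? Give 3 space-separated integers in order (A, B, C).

Answer: 5 0 0

Derivation:
Step 1: fill(A) -> (A=5 B=0 C=0)
Step 2: empty(A) -> (A=0 B=0 C=0)
Step 3: fill(C) -> (A=0 B=0 C=10)
Step 4: empty(C) -> (A=0 B=0 C=0)
Step 5: fill(B) -> (A=0 B=8 C=0)
Step 6: fill(A) -> (A=5 B=8 C=0)
Step 7: empty(B) -> (A=5 B=0 C=0)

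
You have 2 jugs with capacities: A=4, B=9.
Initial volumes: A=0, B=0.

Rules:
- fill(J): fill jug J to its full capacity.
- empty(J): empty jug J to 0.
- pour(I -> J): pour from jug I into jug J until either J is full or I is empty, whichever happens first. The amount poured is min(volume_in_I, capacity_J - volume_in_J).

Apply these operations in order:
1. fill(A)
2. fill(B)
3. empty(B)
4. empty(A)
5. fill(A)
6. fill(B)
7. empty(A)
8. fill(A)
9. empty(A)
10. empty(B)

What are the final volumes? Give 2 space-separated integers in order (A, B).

Answer: 0 0

Derivation:
Step 1: fill(A) -> (A=4 B=0)
Step 2: fill(B) -> (A=4 B=9)
Step 3: empty(B) -> (A=4 B=0)
Step 4: empty(A) -> (A=0 B=0)
Step 5: fill(A) -> (A=4 B=0)
Step 6: fill(B) -> (A=4 B=9)
Step 7: empty(A) -> (A=0 B=9)
Step 8: fill(A) -> (A=4 B=9)
Step 9: empty(A) -> (A=0 B=9)
Step 10: empty(B) -> (A=0 B=0)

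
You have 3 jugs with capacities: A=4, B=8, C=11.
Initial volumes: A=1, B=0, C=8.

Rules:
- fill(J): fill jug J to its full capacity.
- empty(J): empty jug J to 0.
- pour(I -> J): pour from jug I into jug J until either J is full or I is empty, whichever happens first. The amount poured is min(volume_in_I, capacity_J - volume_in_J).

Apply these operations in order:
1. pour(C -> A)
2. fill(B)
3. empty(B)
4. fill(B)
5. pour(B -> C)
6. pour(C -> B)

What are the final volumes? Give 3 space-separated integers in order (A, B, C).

Step 1: pour(C -> A) -> (A=4 B=0 C=5)
Step 2: fill(B) -> (A=4 B=8 C=5)
Step 3: empty(B) -> (A=4 B=0 C=5)
Step 4: fill(B) -> (A=4 B=8 C=5)
Step 5: pour(B -> C) -> (A=4 B=2 C=11)
Step 6: pour(C -> B) -> (A=4 B=8 C=5)

Answer: 4 8 5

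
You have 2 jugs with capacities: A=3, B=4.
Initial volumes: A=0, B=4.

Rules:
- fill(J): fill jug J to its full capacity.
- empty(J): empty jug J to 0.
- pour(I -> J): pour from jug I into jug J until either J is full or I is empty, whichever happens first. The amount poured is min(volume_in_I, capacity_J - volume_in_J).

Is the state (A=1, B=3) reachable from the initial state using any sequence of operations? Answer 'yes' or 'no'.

Answer: no

Derivation:
BFS explored all 14 reachable states.
Reachable set includes: (0,0), (0,1), (0,2), (0,3), (0,4), (1,0), (1,4), (2,0), (2,4), (3,0), (3,1), (3,2) ...
Target (A=1, B=3) not in reachable set → no.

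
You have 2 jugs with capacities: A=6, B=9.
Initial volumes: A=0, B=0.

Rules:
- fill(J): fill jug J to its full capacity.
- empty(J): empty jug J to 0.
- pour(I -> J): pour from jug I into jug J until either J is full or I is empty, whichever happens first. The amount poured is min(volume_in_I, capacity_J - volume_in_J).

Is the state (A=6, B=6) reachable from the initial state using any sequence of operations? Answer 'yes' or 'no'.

BFS from (A=0, B=0):
  1. fill(A) -> (A=6 B=0)
  2. pour(A -> B) -> (A=0 B=6)
  3. fill(A) -> (A=6 B=6)
Target reached → yes.

Answer: yes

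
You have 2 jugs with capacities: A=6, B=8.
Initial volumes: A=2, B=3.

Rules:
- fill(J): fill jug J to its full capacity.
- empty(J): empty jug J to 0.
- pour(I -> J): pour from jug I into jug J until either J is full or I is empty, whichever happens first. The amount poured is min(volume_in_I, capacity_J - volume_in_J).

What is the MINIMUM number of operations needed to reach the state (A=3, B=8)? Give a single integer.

Answer: 3

Derivation:
BFS from (A=2, B=3). One shortest path:
  1. empty(A) -> (A=0 B=3)
  2. pour(B -> A) -> (A=3 B=0)
  3. fill(B) -> (A=3 B=8)
Reached target in 3 moves.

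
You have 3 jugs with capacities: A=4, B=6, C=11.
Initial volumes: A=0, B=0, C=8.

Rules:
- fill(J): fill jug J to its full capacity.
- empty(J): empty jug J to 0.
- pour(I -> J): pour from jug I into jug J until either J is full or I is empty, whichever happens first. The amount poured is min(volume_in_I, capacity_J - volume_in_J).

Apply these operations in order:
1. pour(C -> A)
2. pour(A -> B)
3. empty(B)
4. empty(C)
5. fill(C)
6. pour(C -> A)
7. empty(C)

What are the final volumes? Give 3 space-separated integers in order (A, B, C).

Answer: 4 0 0

Derivation:
Step 1: pour(C -> A) -> (A=4 B=0 C=4)
Step 2: pour(A -> B) -> (A=0 B=4 C=4)
Step 3: empty(B) -> (A=0 B=0 C=4)
Step 4: empty(C) -> (A=0 B=0 C=0)
Step 5: fill(C) -> (A=0 B=0 C=11)
Step 6: pour(C -> A) -> (A=4 B=0 C=7)
Step 7: empty(C) -> (A=4 B=0 C=0)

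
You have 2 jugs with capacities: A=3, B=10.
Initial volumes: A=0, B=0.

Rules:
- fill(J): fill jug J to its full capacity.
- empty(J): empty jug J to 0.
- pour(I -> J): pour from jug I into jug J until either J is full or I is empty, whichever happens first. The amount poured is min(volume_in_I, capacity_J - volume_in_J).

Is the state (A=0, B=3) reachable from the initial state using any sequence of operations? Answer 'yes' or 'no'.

BFS from (A=0, B=0):
  1. fill(A) -> (A=3 B=0)
  2. pour(A -> B) -> (A=0 B=3)
Target reached → yes.

Answer: yes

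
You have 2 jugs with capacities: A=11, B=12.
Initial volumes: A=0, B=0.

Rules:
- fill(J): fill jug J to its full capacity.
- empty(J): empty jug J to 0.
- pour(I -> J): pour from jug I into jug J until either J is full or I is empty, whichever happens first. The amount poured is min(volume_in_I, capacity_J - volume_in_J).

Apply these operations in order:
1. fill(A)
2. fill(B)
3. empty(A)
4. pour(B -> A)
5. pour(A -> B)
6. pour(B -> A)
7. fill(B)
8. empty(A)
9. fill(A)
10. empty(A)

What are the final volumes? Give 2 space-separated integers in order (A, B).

Answer: 0 12

Derivation:
Step 1: fill(A) -> (A=11 B=0)
Step 2: fill(B) -> (A=11 B=12)
Step 3: empty(A) -> (A=0 B=12)
Step 4: pour(B -> A) -> (A=11 B=1)
Step 5: pour(A -> B) -> (A=0 B=12)
Step 6: pour(B -> A) -> (A=11 B=1)
Step 7: fill(B) -> (A=11 B=12)
Step 8: empty(A) -> (A=0 B=12)
Step 9: fill(A) -> (A=11 B=12)
Step 10: empty(A) -> (A=0 B=12)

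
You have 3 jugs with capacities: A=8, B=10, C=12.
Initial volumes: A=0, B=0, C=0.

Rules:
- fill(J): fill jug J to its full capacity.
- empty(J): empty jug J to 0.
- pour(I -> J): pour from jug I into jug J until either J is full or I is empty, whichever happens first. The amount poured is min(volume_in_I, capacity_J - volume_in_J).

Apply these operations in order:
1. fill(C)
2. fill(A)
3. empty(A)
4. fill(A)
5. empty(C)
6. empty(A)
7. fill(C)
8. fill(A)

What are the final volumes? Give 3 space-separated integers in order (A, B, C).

Step 1: fill(C) -> (A=0 B=0 C=12)
Step 2: fill(A) -> (A=8 B=0 C=12)
Step 3: empty(A) -> (A=0 B=0 C=12)
Step 4: fill(A) -> (A=8 B=0 C=12)
Step 5: empty(C) -> (A=8 B=0 C=0)
Step 6: empty(A) -> (A=0 B=0 C=0)
Step 7: fill(C) -> (A=0 B=0 C=12)
Step 8: fill(A) -> (A=8 B=0 C=12)

Answer: 8 0 12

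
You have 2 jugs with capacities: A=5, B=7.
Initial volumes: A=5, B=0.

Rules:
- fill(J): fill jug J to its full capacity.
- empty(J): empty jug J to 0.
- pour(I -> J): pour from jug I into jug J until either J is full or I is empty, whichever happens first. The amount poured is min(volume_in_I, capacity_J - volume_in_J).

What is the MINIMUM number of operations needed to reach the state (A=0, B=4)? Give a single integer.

Answer: 8

Derivation:
BFS from (A=5, B=0). One shortest path:
  1. empty(A) -> (A=0 B=0)
  2. fill(B) -> (A=0 B=7)
  3. pour(B -> A) -> (A=5 B=2)
  4. empty(A) -> (A=0 B=2)
  5. pour(B -> A) -> (A=2 B=0)
  6. fill(B) -> (A=2 B=7)
  7. pour(B -> A) -> (A=5 B=4)
  8. empty(A) -> (A=0 B=4)
Reached target in 8 moves.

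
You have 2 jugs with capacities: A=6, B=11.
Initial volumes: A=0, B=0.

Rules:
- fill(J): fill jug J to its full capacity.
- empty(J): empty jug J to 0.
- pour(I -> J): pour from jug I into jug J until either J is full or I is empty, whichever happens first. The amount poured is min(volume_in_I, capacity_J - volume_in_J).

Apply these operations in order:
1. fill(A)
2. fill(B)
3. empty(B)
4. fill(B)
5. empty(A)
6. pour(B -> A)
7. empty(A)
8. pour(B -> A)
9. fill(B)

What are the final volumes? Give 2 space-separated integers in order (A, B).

Answer: 5 11

Derivation:
Step 1: fill(A) -> (A=6 B=0)
Step 2: fill(B) -> (A=6 B=11)
Step 3: empty(B) -> (A=6 B=0)
Step 4: fill(B) -> (A=6 B=11)
Step 5: empty(A) -> (A=0 B=11)
Step 6: pour(B -> A) -> (A=6 B=5)
Step 7: empty(A) -> (A=0 B=5)
Step 8: pour(B -> A) -> (A=5 B=0)
Step 9: fill(B) -> (A=5 B=11)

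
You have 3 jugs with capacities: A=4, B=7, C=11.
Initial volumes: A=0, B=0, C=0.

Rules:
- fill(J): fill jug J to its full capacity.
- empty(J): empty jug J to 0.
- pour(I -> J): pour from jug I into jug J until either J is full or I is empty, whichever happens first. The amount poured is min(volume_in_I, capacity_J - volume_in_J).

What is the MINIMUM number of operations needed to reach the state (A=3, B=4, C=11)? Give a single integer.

BFS from (A=0, B=0, C=0). One shortest path:
  1. fill(B) -> (A=0 B=7 C=0)
  2. pour(B -> A) -> (A=4 B=3 C=0)
  3. pour(A -> C) -> (A=0 B=3 C=4)
  4. pour(B -> A) -> (A=3 B=0 C=4)
  5. pour(C -> B) -> (A=3 B=4 C=0)
  6. fill(C) -> (A=3 B=4 C=11)
Reached target in 6 moves.

Answer: 6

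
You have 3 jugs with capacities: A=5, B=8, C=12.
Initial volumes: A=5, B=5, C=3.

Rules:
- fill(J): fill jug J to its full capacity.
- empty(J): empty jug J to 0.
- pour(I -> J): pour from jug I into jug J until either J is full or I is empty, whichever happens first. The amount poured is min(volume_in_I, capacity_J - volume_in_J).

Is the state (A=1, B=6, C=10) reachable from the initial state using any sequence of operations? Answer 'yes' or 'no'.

BFS explored all 394 reachable states.
Reachable set includes: (0,0,0), (0,0,1), (0,0,2), (0,0,3), (0,0,4), (0,0,5), (0,0,6), (0,0,7), (0,0,8), (0,0,9), (0,0,10), (0,0,11) ...
Target (A=1, B=6, C=10) not in reachable set → no.

Answer: no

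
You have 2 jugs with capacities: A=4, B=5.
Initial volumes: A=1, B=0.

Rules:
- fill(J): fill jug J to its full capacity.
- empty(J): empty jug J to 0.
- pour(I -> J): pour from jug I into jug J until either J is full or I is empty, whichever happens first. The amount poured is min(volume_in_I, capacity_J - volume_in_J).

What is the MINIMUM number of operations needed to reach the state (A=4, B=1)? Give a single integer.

BFS from (A=1, B=0). One shortest path:
  1. pour(A -> B) -> (A=0 B=1)
  2. fill(A) -> (A=4 B=1)
Reached target in 2 moves.

Answer: 2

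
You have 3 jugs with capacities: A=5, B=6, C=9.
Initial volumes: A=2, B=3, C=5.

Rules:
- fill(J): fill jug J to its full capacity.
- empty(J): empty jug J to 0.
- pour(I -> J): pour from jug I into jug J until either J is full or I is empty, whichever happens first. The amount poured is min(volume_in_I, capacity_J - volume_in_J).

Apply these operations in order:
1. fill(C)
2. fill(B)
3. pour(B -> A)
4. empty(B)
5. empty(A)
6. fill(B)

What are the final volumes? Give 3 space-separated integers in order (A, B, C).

Answer: 0 6 9

Derivation:
Step 1: fill(C) -> (A=2 B=3 C=9)
Step 2: fill(B) -> (A=2 B=6 C=9)
Step 3: pour(B -> A) -> (A=5 B=3 C=9)
Step 4: empty(B) -> (A=5 B=0 C=9)
Step 5: empty(A) -> (A=0 B=0 C=9)
Step 6: fill(B) -> (A=0 B=6 C=9)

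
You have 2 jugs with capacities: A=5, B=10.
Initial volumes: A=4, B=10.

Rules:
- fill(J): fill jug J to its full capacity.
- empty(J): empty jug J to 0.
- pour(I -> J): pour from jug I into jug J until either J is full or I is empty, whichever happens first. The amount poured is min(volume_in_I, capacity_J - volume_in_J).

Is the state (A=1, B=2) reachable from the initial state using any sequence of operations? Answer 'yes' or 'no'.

BFS explored all 12 reachable states.
Reachable set includes: (0,0), (0,4), (0,5), (0,9), (0,10), (4,0), (4,10), (5,0), (5,4), (5,5), (5,9), (5,10)
Target (A=1, B=2) not in reachable set → no.

Answer: no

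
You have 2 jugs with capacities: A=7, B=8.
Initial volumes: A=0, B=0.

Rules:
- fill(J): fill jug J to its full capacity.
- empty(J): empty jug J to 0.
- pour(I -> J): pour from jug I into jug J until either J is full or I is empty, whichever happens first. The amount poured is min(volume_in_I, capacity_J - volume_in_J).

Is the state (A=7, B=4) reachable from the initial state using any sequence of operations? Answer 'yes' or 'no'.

Answer: yes

Derivation:
BFS from (A=0, B=0):
  1. fill(B) -> (A=0 B=8)
  2. pour(B -> A) -> (A=7 B=1)
  3. empty(A) -> (A=0 B=1)
  4. pour(B -> A) -> (A=1 B=0)
  5. fill(B) -> (A=1 B=8)
  6. pour(B -> A) -> (A=7 B=2)
  7. empty(A) -> (A=0 B=2)
  8. pour(B -> A) -> (A=2 B=0)
  9. fill(B) -> (A=2 B=8)
  10. pour(B -> A) -> (A=7 B=3)
  11. empty(A) -> (A=0 B=3)
  12. pour(B -> A) -> (A=3 B=0)
  13. fill(B) -> (A=3 B=8)
  14. pour(B -> A) -> (A=7 B=4)
Target reached → yes.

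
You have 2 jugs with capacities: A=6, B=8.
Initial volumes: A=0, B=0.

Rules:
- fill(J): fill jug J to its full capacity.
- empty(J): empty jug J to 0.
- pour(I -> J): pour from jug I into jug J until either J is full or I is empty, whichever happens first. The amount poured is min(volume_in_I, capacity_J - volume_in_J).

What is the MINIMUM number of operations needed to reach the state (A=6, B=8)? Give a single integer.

BFS from (A=0, B=0). One shortest path:
  1. fill(A) -> (A=6 B=0)
  2. fill(B) -> (A=6 B=8)
Reached target in 2 moves.

Answer: 2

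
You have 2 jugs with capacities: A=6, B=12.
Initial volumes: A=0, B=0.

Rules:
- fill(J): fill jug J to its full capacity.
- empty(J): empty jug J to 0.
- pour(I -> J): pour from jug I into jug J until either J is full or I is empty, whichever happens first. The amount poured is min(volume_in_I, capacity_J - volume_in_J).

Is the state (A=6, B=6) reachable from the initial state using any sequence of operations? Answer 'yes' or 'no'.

Answer: yes

Derivation:
BFS from (A=0, B=0):
  1. fill(B) -> (A=0 B=12)
  2. pour(B -> A) -> (A=6 B=6)
Target reached → yes.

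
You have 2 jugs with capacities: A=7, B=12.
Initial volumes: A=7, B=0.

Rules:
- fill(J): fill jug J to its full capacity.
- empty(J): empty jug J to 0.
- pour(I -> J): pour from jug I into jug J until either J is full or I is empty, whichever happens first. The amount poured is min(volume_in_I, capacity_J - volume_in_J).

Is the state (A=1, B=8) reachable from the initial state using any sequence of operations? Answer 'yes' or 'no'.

Answer: no

Derivation:
BFS explored all 38 reachable states.
Reachable set includes: (0,0), (0,1), (0,2), (0,3), (0,4), (0,5), (0,6), (0,7), (0,8), (0,9), (0,10), (0,11) ...
Target (A=1, B=8) not in reachable set → no.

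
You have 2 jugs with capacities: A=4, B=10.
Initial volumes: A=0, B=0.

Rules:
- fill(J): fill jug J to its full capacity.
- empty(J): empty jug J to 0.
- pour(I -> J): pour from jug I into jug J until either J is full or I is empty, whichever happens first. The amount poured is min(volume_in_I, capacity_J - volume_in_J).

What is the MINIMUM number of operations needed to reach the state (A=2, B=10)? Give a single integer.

Answer: 6

Derivation:
BFS from (A=0, B=0). One shortest path:
  1. fill(A) -> (A=4 B=0)
  2. pour(A -> B) -> (A=0 B=4)
  3. fill(A) -> (A=4 B=4)
  4. pour(A -> B) -> (A=0 B=8)
  5. fill(A) -> (A=4 B=8)
  6. pour(A -> B) -> (A=2 B=10)
Reached target in 6 moves.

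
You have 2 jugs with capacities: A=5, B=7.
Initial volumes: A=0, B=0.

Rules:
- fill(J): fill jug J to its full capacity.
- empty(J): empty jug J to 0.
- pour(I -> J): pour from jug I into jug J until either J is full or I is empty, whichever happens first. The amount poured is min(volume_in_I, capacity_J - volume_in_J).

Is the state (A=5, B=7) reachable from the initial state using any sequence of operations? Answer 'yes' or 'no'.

Answer: yes

Derivation:
BFS from (A=0, B=0):
  1. fill(A) -> (A=5 B=0)
  2. fill(B) -> (A=5 B=7)
Target reached → yes.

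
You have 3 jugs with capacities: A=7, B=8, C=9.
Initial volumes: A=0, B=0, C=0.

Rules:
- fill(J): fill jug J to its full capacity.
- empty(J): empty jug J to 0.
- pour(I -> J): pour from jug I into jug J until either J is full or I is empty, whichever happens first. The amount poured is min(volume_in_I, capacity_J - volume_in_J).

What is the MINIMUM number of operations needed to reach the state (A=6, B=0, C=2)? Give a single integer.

Answer: 6

Derivation:
BFS from (A=0, B=0, C=0). One shortest path:
  1. fill(A) -> (A=7 B=0 C=0)
  2. fill(C) -> (A=7 B=0 C=9)
  3. pour(A -> B) -> (A=0 B=7 C=9)
  4. pour(C -> A) -> (A=7 B=7 C=2)
  5. pour(A -> B) -> (A=6 B=8 C=2)
  6. empty(B) -> (A=6 B=0 C=2)
Reached target in 6 moves.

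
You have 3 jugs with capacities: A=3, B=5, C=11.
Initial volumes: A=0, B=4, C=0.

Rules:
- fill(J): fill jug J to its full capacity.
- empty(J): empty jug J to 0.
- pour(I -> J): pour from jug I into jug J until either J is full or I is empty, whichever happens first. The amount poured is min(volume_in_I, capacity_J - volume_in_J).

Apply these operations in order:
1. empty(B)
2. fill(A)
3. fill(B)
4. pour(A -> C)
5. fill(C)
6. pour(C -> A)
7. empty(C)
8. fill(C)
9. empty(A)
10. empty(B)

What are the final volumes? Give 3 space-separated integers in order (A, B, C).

Answer: 0 0 11

Derivation:
Step 1: empty(B) -> (A=0 B=0 C=0)
Step 2: fill(A) -> (A=3 B=0 C=0)
Step 3: fill(B) -> (A=3 B=5 C=0)
Step 4: pour(A -> C) -> (A=0 B=5 C=3)
Step 5: fill(C) -> (A=0 B=5 C=11)
Step 6: pour(C -> A) -> (A=3 B=5 C=8)
Step 7: empty(C) -> (A=3 B=5 C=0)
Step 8: fill(C) -> (A=3 B=5 C=11)
Step 9: empty(A) -> (A=0 B=5 C=11)
Step 10: empty(B) -> (A=0 B=0 C=11)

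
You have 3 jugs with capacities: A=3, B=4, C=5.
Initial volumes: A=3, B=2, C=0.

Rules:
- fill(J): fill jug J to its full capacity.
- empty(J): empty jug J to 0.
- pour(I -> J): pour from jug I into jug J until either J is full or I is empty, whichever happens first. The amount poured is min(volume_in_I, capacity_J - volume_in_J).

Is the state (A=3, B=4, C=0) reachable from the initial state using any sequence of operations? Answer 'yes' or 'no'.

BFS from (A=3, B=2, C=0):
  1. fill(B) -> (A=3 B=4 C=0)
Target reached → yes.

Answer: yes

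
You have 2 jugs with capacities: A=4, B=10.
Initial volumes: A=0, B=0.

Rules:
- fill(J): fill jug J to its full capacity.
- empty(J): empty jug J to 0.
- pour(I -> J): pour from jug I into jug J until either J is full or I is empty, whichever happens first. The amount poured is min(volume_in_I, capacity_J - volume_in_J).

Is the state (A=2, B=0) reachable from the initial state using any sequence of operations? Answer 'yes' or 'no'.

BFS from (A=0, B=0):
  1. fill(B) -> (A=0 B=10)
  2. pour(B -> A) -> (A=4 B=6)
  3. empty(A) -> (A=0 B=6)
  4. pour(B -> A) -> (A=4 B=2)
  5. empty(A) -> (A=0 B=2)
  6. pour(B -> A) -> (A=2 B=0)
Target reached → yes.

Answer: yes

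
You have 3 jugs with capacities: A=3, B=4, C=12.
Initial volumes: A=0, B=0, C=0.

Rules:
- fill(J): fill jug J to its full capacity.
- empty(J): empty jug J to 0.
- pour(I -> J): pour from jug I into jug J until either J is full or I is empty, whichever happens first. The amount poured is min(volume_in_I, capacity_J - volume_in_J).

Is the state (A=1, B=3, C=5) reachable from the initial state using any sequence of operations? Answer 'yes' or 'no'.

BFS explored all 194 reachable states.
Reachable set includes: (0,0,0), (0,0,1), (0,0,2), (0,0,3), (0,0,4), (0,0,5), (0,0,6), (0,0,7), (0,0,8), (0,0,9), (0,0,10), (0,0,11) ...
Target (A=1, B=3, C=5) not in reachable set → no.

Answer: no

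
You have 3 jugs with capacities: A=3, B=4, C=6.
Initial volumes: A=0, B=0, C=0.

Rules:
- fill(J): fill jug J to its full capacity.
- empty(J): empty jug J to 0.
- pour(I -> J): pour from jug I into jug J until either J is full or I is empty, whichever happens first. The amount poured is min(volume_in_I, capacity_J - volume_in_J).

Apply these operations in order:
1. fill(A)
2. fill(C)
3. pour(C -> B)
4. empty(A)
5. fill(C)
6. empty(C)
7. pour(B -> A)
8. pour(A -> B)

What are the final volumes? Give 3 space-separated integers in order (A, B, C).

Step 1: fill(A) -> (A=3 B=0 C=0)
Step 2: fill(C) -> (A=3 B=0 C=6)
Step 3: pour(C -> B) -> (A=3 B=4 C=2)
Step 4: empty(A) -> (A=0 B=4 C=2)
Step 5: fill(C) -> (A=0 B=4 C=6)
Step 6: empty(C) -> (A=0 B=4 C=0)
Step 7: pour(B -> A) -> (A=3 B=1 C=0)
Step 8: pour(A -> B) -> (A=0 B=4 C=0)

Answer: 0 4 0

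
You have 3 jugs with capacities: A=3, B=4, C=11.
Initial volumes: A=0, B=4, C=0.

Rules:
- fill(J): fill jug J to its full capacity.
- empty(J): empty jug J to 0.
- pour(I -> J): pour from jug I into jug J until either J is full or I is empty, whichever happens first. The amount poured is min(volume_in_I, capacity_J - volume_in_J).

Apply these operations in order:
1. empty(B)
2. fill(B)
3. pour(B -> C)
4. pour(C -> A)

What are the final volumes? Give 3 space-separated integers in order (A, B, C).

Answer: 3 0 1

Derivation:
Step 1: empty(B) -> (A=0 B=0 C=0)
Step 2: fill(B) -> (A=0 B=4 C=0)
Step 3: pour(B -> C) -> (A=0 B=0 C=4)
Step 4: pour(C -> A) -> (A=3 B=0 C=1)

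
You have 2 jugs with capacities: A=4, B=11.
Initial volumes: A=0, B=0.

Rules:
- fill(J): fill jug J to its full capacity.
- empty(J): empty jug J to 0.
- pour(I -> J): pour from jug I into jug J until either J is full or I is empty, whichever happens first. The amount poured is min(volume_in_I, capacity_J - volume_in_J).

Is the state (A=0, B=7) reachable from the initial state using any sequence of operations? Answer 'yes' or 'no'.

BFS from (A=0, B=0):
  1. fill(B) -> (A=0 B=11)
  2. pour(B -> A) -> (A=4 B=7)
  3. empty(A) -> (A=0 B=7)
Target reached → yes.

Answer: yes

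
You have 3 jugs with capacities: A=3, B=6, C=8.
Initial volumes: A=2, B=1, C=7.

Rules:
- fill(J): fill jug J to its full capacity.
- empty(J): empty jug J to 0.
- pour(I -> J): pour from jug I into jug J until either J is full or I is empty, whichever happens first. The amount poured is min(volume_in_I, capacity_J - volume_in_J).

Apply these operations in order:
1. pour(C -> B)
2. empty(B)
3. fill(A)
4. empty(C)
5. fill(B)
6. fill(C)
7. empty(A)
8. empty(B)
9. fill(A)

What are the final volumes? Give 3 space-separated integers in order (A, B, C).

Step 1: pour(C -> B) -> (A=2 B=6 C=2)
Step 2: empty(B) -> (A=2 B=0 C=2)
Step 3: fill(A) -> (A=3 B=0 C=2)
Step 4: empty(C) -> (A=3 B=0 C=0)
Step 5: fill(B) -> (A=3 B=6 C=0)
Step 6: fill(C) -> (A=3 B=6 C=8)
Step 7: empty(A) -> (A=0 B=6 C=8)
Step 8: empty(B) -> (A=0 B=0 C=8)
Step 9: fill(A) -> (A=3 B=0 C=8)

Answer: 3 0 8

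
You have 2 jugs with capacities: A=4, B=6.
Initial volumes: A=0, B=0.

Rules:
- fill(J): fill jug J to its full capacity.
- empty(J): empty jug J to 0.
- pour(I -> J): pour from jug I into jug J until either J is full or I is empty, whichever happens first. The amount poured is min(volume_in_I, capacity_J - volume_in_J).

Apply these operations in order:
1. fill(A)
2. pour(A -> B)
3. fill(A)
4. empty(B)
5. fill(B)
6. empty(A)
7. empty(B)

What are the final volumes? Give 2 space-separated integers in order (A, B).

Answer: 0 0

Derivation:
Step 1: fill(A) -> (A=4 B=0)
Step 2: pour(A -> B) -> (A=0 B=4)
Step 3: fill(A) -> (A=4 B=4)
Step 4: empty(B) -> (A=4 B=0)
Step 5: fill(B) -> (A=4 B=6)
Step 6: empty(A) -> (A=0 B=6)
Step 7: empty(B) -> (A=0 B=0)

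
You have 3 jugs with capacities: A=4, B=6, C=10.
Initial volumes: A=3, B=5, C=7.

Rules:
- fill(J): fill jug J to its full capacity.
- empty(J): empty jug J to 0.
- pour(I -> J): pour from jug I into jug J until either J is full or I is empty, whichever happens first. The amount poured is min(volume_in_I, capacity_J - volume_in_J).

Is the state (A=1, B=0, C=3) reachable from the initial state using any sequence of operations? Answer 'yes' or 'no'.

Answer: yes

Derivation:
BFS from (A=3, B=5, C=7):
  1. empty(B) -> (A=3 B=0 C=7)
  2. pour(A -> B) -> (A=0 B=3 C=7)
  3. pour(C -> A) -> (A=4 B=3 C=3)
  4. pour(A -> B) -> (A=1 B=6 C=3)
  5. empty(B) -> (A=1 B=0 C=3)
Target reached → yes.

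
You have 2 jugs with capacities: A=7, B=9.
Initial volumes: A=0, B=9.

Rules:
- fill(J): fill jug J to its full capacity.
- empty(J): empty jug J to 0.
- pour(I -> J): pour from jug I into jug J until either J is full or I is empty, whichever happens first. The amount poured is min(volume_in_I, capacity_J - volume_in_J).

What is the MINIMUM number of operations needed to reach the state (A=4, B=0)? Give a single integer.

Answer: 7

Derivation:
BFS from (A=0, B=9). One shortest path:
  1. pour(B -> A) -> (A=7 B=2)
  2. empty(A) -> (A=0 B=2)
  3. pour(B -> A) -> (A=2 B=0)
  4. fill(B) -> (A=2 B=9)
  5. pour(B -> A) -> (A=7 B=4)
  6. empty(A) -> (A=0 B=4)
  7. pour(B -> A) -> (A=4 B=0)
Reached target in 7 moves.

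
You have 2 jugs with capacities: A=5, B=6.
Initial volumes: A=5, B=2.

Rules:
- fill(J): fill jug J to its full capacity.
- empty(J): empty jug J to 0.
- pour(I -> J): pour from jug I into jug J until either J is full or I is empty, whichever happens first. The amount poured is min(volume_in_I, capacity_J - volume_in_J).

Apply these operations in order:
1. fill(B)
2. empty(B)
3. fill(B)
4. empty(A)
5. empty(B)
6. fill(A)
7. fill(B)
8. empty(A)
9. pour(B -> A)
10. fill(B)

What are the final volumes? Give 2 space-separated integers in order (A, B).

Answer: 5 6

Derivation:
Step 1: fill(B) -> (A=5 B=6)
Step 2: empty(B) -> (A=5 B=0)
Step 3: fill(B) -> (A=5 B=6)
Step 4: empty(A) -> (A=0 B=6)
Step 5: empty(B) -> (A=0 B=0)
Step 6: fill(A) -> (A=5 B=0)
Step 7: fill(B) -> (A=5 B=6)
Step 8: empty(A) -> (A=0 B=6)
Step 9: pour(B -> A) -> (A=5 B=1)
Step 10: fill(B) -> (A=5 B=6)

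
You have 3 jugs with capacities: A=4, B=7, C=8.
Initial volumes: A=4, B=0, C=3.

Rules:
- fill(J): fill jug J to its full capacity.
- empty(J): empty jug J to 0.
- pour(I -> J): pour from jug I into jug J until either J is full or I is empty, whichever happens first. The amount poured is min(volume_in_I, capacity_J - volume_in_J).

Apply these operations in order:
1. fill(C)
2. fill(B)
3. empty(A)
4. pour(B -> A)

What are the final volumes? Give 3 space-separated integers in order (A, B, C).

Step 1: fill(C) -> (A=4 B=0 C=8)
Step 2: fill(B) -> (A=4 B=7 C=8)
Step 3: empty(A) -> (A=0 B=7 C=8)
Step 4: pour(B -> A) -> (A=4 B=3 C=8)

Answer: 4 3 8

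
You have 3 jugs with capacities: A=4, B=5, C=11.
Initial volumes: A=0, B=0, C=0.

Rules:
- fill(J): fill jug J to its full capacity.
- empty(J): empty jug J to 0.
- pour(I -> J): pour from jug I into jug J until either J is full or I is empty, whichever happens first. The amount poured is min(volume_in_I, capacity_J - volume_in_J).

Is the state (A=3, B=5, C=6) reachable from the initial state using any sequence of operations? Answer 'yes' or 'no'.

Answer: yes

Derivation:
BFS from (A=0, B=0, C=0):
  1. fill(A) -> (A=4 B=0 C=0)
  2. fill(B) -> (A=4 B=5 C=0)
  3. pour(B -> C) -> (A=4 B=0 C=5)
  4. fill(B) -> (A=4 B=5 C=5)
  5. pour(B -> C) -> (A=4 B=0 C=10)
  6. pour(A -> C) -> (A=3 B=0 C=11)
  7. pour(C -> B) -> (A=3 B=5 C=6)
Target reached → yes.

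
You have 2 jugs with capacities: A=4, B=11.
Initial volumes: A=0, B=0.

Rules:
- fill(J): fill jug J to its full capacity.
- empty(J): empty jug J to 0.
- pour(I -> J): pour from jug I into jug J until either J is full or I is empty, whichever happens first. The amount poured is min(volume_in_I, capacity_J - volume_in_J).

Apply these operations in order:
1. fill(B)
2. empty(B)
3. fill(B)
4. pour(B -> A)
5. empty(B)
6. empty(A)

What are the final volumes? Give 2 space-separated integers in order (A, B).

Answer: 0 0

Derivation:
Step 1: fill(B) -> (A=0 B=11)
Step 2: empty(B) -> (A=0 B=0)
Step 3: fill(B) -> (A=0 B=11)
Step 4: pour(B -> A) -> (A=4 B=7)
Step 5: empty(B) -> (A=4 B=0)
Step 6: empty(A) -> (A=0 B=0)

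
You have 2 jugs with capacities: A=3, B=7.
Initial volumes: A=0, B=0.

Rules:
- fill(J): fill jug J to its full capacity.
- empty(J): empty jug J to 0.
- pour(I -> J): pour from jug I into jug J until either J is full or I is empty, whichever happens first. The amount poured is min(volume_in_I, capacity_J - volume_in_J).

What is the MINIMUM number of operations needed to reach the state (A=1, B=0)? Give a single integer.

BFS from (A=0, B=0). One shortest path:
  1. fill(B) -> (A=0 B=7)
  2. pour(B -> A) -> (A=3 B=4)
  3. empty(A) -> (A=0 B=4)
  4. pour(B -> A) -> (A=3 B=1)
  5. empty(A) -> (A=0 B=1)
  6. pour(B -> A) -> (A=1 B=0)
Reached target in 6 moves.

Answer: 6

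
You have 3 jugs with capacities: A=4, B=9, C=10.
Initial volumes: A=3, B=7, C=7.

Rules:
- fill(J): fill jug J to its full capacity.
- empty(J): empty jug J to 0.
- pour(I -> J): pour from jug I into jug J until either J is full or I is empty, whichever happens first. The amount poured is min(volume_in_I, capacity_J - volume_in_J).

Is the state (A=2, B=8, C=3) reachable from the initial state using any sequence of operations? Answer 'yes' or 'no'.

Answer: no

Derivation:
BFS explored all 335 reachable states.
Reachable set includes: (0,0,0), (0,0,1), (0,0,2), (0,0,3), (0,0,4), (0,0,5), (0,0,6), (0,0,7), (0,0,8), (0,0,9), (0,0,10), (0,1,0) ...
Target (A=2, B=8, C=3) not in reachable set → no.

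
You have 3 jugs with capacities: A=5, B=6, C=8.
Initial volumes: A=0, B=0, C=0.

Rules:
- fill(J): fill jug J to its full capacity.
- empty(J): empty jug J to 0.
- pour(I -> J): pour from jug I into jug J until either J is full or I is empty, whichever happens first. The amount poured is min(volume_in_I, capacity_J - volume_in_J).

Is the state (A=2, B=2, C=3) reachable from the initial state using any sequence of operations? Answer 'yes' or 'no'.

Answer: no

Derivation:
BFS explored all 238 reachable states.
Reachable set includes: (0,0,0), (0,0,1), (0,0,2), (0,0,3), (0,0,4), (0,0,5), (0,0,6), (0,0,7), (0,0,8), (0,1,0), (0,1,1), (0,1,2) ...
Target (A=2, B=2, C=3) not in reachable set → no.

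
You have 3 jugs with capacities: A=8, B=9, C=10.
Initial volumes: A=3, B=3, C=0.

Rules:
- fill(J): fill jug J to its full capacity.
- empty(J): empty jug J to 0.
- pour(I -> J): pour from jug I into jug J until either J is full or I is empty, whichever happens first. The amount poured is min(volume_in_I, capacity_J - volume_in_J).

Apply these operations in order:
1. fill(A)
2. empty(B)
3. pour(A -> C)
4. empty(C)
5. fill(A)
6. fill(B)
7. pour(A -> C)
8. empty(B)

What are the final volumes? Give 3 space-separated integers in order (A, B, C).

Step 1: fill(A) -> (A=8 B=3 C=0)
Step 2: empty(B) -> (A=8 B=0 C=0)
Step 3: pour(A -> C) -> (A=0 B=0 C=8)
Step 4: empty(C) -> (A=0 B=0 C=0)
Step 5: fill(A) -> (A=8 B=0 C=0)
Step 6: fill(B) -> (A=8 B=9 C=0)
Step 7: pour(A -> C) -> (A=0 B=9 C=8)
Step 8: empty(B) -> (A=0 B=0 C=8)

Answer: 0 0 8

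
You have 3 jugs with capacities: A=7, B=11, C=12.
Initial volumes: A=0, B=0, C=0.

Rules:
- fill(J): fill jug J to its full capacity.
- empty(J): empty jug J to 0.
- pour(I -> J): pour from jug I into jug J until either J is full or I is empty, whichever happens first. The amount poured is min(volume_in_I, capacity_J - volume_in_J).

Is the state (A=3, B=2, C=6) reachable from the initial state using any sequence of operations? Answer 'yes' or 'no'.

Answer: no

Derivation:
BFS explored all 588 reachable states.
Reachable set includes: (0,0,0), (0,0,1), (0,0,2), (0,0,3), (0,0,4), (0,0,5), (0,0,6), (0,0,7), (0,0,8), (0,0,9), (0,0,10), (0,0,11) ...
Target (A=3, B=2, C=6) not in reachable set → no.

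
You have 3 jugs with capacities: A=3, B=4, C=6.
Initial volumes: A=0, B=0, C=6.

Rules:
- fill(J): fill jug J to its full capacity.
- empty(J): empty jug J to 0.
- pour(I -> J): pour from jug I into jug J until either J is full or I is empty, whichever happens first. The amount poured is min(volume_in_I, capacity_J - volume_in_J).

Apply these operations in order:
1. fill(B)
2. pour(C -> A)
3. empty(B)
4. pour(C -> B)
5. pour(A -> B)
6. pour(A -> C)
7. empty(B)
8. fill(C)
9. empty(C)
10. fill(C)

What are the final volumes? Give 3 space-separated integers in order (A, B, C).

Answer: 0 0 6

Derivation:
Step 1: fill(B) -> (A=0 B=4 C=6)
Step 2: pour(C -> A) -> (A=3 B=4 C=3)
Step 3: empty(B) -> (A=3 B=0 C=3)
Step 4: pour(C -> B) -> (A=3 B=3 C=0)
Step 5: pour(A -> B) -> (A=2 B=4 C=0)
Step 6: pour(A -> C) -> (A=0 B=4 C=2)
Step 7: empty(B) -> (A=0 B=0 C=2)
Step 8: fill(C) -> (A=0 B=0 C=6)
Step 9: empty(C) -> (A=0 B=0 C=0)
Step 10: fill(C) -> (A=0 B=0 C=6)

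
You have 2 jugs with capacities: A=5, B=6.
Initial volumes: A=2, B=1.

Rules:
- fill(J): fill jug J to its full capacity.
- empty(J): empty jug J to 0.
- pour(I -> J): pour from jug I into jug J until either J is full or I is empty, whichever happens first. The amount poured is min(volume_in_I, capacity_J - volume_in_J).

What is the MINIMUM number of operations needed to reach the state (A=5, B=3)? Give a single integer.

BFS from (A=2, B=1). One shortest path:
  1. fill(B) -> (A=2 B=6)
  2. pour(B -> A) -> (A=5 B=3)
Reached target in 2 moves.

Answer: 2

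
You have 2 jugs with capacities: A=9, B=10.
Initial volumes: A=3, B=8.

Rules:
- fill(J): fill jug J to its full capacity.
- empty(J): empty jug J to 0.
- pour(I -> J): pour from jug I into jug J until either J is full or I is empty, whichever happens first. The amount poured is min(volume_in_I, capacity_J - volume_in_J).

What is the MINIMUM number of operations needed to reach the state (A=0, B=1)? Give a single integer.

Answer: 3

Derivation:
BFS from (A=3, B=8). One shortest path:
  1. pour(A -> B) -> (A=1 B=10)
  2. empty(B) -> (A=1 B=0)
  3. pour(A -> B) -> (A=0 B=1)
Reached target in 3 moves.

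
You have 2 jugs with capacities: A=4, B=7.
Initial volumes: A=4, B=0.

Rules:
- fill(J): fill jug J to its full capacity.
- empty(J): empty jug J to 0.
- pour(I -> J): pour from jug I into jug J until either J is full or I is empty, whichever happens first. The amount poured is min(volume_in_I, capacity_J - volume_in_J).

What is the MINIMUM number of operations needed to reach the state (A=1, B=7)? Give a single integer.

Answer: 3

Derivation:
BFS from (A=4, B=0). One shortest path:
  1. pour(A -> B) -> (A=0 B=4)
  2. fill(A) -> (A=4 B=4)
  3. pour(A -> B) -> (A=1 B=7)
Reached target in 3 moves.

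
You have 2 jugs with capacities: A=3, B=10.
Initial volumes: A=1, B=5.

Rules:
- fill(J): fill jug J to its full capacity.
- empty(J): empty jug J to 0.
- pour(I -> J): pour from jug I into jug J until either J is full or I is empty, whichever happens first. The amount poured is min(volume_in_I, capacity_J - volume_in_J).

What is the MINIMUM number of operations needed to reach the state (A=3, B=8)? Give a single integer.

BFS from (A=1, B=5). One shortest path:
  1. fill(B) -> (A=1 B=10)
  2. pour(B -> A) -> (A=3 B=8)
Reached target in 2 moves.

Answer: 2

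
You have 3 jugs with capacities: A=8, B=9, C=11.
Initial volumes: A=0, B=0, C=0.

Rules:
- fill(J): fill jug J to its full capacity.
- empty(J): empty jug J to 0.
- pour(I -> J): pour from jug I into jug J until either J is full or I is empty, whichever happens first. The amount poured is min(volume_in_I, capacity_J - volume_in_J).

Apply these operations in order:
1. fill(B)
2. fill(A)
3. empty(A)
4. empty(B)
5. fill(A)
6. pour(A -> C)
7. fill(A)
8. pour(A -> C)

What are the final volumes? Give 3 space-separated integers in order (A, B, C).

Answer: 5 0 11

Derivation:
Step 1: fill(B) -> (A=0 B=9 C=0)
Step 2: fill(A) -> (A=8 B=9 C=0)
Step 3: empty(A) -> (A=0 B=9 C=0)
Step 4: empty(B) -> (A=0 B=0 C=0)
Step 5: fill(A) -> (A=8 B=0 C=0)
Step 6: pour(A -> C) -> (A=0 B=0 C=8)
Step 7: fill(A) -> (A=8 B=0 C=8)
Step 8: pour(A -> C) -> (A=5 B=0 C=11)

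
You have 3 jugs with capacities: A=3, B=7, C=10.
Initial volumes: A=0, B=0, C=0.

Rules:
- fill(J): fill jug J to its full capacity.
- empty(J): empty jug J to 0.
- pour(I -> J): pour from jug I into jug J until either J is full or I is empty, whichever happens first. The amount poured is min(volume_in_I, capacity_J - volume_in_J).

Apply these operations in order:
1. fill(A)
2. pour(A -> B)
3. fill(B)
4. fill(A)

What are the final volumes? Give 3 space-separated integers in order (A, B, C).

Answer: 3 7 0

Derivation:
Step 1: fill(A) -> (A=3 B=0 C=0)
Step 2: pour(A -> B) -> (A=0 B=3 C=0)
Step 3: fill(B) -> (A=0 B=7 C=0)
Step 4: fill(A) -> (A=3 B=7 C=0)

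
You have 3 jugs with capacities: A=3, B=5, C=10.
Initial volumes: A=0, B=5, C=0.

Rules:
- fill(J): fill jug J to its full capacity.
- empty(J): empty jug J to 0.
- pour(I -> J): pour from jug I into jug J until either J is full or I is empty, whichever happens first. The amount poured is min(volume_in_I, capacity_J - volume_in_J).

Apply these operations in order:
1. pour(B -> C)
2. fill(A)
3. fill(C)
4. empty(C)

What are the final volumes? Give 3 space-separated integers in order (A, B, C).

Step 1: pour(B -> C) -> (A=0 B=0 C=5)
Step 2: fill(A) -> (A=3 B=0 C=5)
Step 3: fill(C) -> (A=3 B=0 C=10)
Step 4: empty(C) -> (A=3 B=0 C=0)

Answer: 3 0 0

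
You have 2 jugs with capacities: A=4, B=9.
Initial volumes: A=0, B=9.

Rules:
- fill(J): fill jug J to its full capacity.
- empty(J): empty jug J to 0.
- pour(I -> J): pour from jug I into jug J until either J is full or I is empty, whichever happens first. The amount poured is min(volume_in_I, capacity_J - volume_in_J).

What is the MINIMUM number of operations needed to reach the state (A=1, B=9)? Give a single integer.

BFS from (A=0, B=9). One shortest path:
  1. pour(B -> A) -> (A=4 B=5)
  2. empty(A) -> (A=0 B=5)
  3. pour(B -> A) -> (A=4 B=1)
  4. empty(A) -> (A=0 B=1)
  5. pour(B -> A) -> (A=1 B=0)
  6. fill(B) -> (A=1 B=9)
Reached target in 6 moves.

Answer: 6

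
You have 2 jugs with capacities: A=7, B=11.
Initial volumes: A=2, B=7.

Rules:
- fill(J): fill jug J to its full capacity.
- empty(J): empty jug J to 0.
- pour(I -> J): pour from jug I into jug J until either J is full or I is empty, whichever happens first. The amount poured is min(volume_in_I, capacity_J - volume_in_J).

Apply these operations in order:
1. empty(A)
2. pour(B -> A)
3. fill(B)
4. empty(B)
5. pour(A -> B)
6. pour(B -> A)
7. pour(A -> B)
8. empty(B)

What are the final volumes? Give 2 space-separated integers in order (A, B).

Answer: 0 0

Derivation:
Step 1: empty(A) -> (A=0 B=7)
Step 2: pour(B -> A) -> (A=7 B=0)
Step 3: fill(B) -> (A=7 B=11)
Step 4: empty(B) -> (A=7 B=0)
Step 5: pour(A -> B) -> (A=0 B=7)
Step 6: pour(B -> A) -> (A=7 B=0)
Step 7: pour(A -> B) -> (A=0 B=7)
Step 8: empty(B) -> (A=0 B=0)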